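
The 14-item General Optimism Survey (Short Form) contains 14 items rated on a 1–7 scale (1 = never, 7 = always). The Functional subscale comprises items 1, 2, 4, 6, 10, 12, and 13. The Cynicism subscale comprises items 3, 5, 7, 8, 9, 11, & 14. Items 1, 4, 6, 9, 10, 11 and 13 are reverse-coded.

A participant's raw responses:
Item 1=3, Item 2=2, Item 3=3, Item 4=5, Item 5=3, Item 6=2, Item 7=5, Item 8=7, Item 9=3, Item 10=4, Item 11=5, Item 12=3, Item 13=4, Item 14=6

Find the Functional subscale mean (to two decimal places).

3.86

Functional items: 1, 2, 4, 6, 10, 12, 13.
Of these, items 1, 4, 6, 10, & 13 are reverse-coded; on a 1–7 scale, reversed = 8 − raw.
  item 1: 8 − 3 = 5
  item 2: 2
  item 4: 8 − 5 = 3
  item 6: 8 − 2 = 6
  item 10: 8 − 4 = 4
  item 12: 3
  item 13: 8 − 4 = 4
Sum = 5 + 2 + 3 + 6 + 4 + 3 + 4 = 27
Mean = 27 / 7 = 3.86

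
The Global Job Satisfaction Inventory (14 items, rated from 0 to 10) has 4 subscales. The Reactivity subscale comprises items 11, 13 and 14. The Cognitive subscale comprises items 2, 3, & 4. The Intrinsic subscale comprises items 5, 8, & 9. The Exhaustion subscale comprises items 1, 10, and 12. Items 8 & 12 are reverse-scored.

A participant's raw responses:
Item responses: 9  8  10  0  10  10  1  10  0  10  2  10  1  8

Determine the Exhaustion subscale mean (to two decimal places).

Exhaustion items: 1, 10, 12.
Of these, item 12 is reverse-scored; reversed = (0+10) − raw = 10 − raw.
  item 1: 9
  item 10: 10
  item 12: 10 − 10 = 0
Sum = 9 + 10 + 0 = 19
Mean = 19 / 3 = 6.33

6.33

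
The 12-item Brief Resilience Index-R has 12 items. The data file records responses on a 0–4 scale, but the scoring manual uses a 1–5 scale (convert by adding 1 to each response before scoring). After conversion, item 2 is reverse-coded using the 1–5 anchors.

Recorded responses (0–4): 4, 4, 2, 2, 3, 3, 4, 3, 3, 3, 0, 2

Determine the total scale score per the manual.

41

Convert to 1–5: 5, 5, 3, 3, 4, 4, 5, 4, 4, 4, 1, 3
Reverse-coded (on a 1–5 scale, reversed = 6 − raw):
  item 2: 6 − 5 = 1
Scored: 5, 1, 3, 3, 4, 4, 5, 4, 4, 4, 1, 3
Total = 41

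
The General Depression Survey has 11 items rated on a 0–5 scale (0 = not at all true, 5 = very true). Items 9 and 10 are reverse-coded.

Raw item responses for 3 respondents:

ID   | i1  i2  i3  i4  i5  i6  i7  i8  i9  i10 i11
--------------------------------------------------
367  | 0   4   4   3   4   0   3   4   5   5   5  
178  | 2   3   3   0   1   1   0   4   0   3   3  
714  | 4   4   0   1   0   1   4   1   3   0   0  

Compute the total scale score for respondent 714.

Respondent 714 raw: 4, 4, 0, 1, 0, 1, 4, 1, 3, 0, 0.
Reverse-coded (reversed = (0+5) − raw = 5 − raw):
  item 1: 4
  item 2: 4
  item 3: 0
  item 4: 1
  item 5: 0
  item 6: 1
  item 7: 4
  item 8: 1
  item 9: 5 − 3 = 2
  item 10: 5 − 0 = 5
  item 11: 0
Sum = 4 + 4 + 0 + 1 + 0 + 1 + 4 + 1 + 2 + 5 + 0 = 22

22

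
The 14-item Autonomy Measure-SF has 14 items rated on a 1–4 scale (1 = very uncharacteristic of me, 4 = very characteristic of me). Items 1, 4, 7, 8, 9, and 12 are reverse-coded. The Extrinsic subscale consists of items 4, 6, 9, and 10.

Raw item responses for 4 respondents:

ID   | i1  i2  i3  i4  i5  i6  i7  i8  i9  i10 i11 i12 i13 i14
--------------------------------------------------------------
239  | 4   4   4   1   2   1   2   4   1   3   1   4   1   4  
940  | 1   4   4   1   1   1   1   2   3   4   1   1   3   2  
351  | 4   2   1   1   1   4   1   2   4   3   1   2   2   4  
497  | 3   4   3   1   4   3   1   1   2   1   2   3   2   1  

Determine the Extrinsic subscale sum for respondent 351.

Respondent 351 raw: 4, 2, 1, 1, 1, 4, 1, 2, 4, 3, 1, 2, 2, 4.
Extrinsic items: 4, 6, 9, 10.
Reverse-coded (reverse-coded value = 5 − response):
  item 4: 5 − 1 = 4
  item 6: 4
  item 9: 5 − 4 = 1
  item 10: 3
Sum = 4 + 4 + 1 + 3 = 12

12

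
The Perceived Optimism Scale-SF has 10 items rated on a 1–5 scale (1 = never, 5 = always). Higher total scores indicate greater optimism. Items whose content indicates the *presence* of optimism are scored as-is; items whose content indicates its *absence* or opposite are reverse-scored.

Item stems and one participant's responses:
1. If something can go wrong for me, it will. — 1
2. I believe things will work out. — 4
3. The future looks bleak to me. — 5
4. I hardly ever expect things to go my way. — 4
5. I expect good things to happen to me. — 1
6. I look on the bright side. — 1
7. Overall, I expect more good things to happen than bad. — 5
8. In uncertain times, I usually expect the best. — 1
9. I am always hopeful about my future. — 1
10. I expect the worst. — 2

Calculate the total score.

25

Items 1, 3, 4, 10 describe the absence/opposite of optimism → reverse-score.
reverse-coded value = 6 − response.
  item 1: 6 − 1 = 5
  item 2: 4
  item 3: 6 − 5 = 1
  item 4: 6 − 4 = 2
  item 5: 1
  item 6: 1
  item 7: 5
  item 8: 1
  item 9: 1
  item 10: 6 − 2 = 4
Total = 5 + 4 + 1 + 2 + 1 + 1 + 5 + 1 + 1 + 4 = 25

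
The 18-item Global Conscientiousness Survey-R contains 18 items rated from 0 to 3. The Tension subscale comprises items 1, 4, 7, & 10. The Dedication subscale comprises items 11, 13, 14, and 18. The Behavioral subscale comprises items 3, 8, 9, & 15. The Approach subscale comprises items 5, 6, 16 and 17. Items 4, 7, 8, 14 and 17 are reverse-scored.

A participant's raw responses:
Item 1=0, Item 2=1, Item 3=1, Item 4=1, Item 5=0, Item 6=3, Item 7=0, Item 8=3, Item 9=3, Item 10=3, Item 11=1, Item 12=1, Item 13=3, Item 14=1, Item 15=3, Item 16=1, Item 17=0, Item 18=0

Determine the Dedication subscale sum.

6

Dedication items: 11, 13, 14, 18.
Of these, item 14 is reverse-scored; reverse-coded value = 3 − response.
  item 11: 1
  item 13: 3
  item 14: 3 − 1 = 2
  item 18: 0
Sum = 1 + 3 + 2 + 0 = 6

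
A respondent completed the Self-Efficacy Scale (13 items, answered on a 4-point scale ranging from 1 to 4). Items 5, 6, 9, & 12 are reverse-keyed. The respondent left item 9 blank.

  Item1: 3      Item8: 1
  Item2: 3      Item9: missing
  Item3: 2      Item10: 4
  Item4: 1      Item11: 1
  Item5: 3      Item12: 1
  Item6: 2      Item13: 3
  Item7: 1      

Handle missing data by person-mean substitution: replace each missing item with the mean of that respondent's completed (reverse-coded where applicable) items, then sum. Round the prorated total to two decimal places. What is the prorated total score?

Reverse-coded (on a 1–4 scale, reversed = 5 − raw):
  item 5: 5 − 3 = 2
  item 6: 5 − 2 = 3
  item 12: 5 − 1 = 4
Completed scored items (12 of 13): 3, 3, 2, 1, 2, 3, 1, 1, 4, 1, 4, 3; sum = 28.
Person mean = 28 / 12 ≈ 2.3333
Prorated total = (28 / 12) × 13 = 30.33 (to 2 dp)

30.33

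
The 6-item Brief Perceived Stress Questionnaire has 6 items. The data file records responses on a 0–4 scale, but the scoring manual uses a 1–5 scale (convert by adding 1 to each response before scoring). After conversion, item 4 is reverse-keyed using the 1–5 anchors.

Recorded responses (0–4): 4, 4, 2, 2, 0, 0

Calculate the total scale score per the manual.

18

Convert to 1–5: 5, 5, 3, 3, 1, 1
Reverse-coded (reverse-coded value = 6 − response):
  item 4: 6 − 3 = 3
Scored: 5, 5, 3, 3, 1, 1
Total = 18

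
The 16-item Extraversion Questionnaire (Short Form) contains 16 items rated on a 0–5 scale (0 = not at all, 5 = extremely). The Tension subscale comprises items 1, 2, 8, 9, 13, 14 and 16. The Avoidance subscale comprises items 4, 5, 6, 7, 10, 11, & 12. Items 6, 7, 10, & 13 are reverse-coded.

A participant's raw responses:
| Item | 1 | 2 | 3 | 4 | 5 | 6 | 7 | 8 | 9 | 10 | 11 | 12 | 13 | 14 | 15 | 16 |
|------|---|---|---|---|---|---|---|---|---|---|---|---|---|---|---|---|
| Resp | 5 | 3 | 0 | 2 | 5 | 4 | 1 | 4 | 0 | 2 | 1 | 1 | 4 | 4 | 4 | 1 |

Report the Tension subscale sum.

18

Tension items: 1, 2, 8, 9, 13, 14, 16.
Of these, item 13 is reverse-coded; on a 0–5 scale, reversed = 5 − raw.
  item 1: 5
  item 2: 3
  item 8: 4
  item 9: 0
  item 13: 5 − 4 = 1
  item 14: 4
  item 16: 1
Sum = 5 + 3 + 4 + 0 + 1 + 4 + 1 = 18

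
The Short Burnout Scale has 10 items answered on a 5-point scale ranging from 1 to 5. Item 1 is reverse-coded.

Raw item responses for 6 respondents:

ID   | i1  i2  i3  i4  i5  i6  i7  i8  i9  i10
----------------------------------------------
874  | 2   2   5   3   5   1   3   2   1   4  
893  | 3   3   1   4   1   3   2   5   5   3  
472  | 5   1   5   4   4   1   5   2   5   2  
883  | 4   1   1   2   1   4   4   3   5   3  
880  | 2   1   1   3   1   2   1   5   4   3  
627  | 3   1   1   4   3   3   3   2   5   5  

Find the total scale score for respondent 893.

30

Respondent 893 raw: 3, 3, 1, 4, 1, 3, 2, 5, 5, 3.
Reverse-coded (reversed = (1+5) − raw = 6 − raw):
  item 1: 6 − 3 = 3
  item 2: 3
  item 3: 1
  item 4: 4
  item 5: 1
  item 6: 3
  item 7: 2
  item 8: 5
  item 9: 5
  item 10: 3
Sum = 3 + 3 + 1 + 4 + 1 + 3 + 2 + 5 + 5 + 3 = 30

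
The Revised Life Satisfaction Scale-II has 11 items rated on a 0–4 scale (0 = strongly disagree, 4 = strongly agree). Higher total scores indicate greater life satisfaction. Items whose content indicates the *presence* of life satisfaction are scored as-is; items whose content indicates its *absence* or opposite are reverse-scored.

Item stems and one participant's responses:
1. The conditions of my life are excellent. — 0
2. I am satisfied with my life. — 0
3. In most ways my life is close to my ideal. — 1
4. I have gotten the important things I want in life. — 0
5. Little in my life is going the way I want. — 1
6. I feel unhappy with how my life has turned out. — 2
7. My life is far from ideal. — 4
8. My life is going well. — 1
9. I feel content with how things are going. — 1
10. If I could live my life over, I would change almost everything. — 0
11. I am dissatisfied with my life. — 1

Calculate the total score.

15

Items 5, 6, 7, 10, 11 describe the absence/opposite of life satisfaction → reverse-score.
on a 0–4 scale, reversed = 4 − raw.
  item 1: 0
  item 2: 0
  item 3: 1
  item 4: 0
  item 5: 4 − 1 = 3
  item 6: 4 − 2 = 2
  item 7: 4 − 4 = 0
  item 8: 1
  item 9: 1
  item 10: 4 − 0 = 4
  item 11: 4 − 1 = 3
Total = 0 + 0 + 1 + 0 + 3 + 2 + 0 + 1 + 1 + 4 + 3 = 15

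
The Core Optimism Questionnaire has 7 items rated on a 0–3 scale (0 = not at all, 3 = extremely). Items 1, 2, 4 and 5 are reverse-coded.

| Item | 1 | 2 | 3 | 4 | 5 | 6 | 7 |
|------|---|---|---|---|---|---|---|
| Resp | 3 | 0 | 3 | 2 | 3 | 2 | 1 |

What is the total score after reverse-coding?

Reversing items 1, 2, 4 and 5 with 3 − raw:
Total = (3−3) + (3−0) + 3 + (3−2) + (3−3) + 2 + 1
      = 0 + 3 + 3 + 1 + 0 + 2 + 1 = 10

10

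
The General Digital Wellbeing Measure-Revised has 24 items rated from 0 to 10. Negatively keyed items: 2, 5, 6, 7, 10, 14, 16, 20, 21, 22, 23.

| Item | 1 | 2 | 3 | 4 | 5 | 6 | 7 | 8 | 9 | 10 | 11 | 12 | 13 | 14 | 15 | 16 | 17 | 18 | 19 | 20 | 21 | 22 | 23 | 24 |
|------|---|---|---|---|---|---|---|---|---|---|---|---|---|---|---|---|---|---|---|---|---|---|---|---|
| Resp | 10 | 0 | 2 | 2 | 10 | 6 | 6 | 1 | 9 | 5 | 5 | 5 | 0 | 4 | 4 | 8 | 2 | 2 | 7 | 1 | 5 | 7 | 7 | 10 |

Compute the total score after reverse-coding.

Reversing items 2, 5, 6, 7, 10, 14, 16, 20, 21, 22, & 23 with 10 − raw:
Total = 10 + (10−0) + 2 + 2 + (10−10) + (10−6) + (10−6) + 1 + 9 + (10−5) + 5 + 5 + 0 + (10−4) + 4 + (10−8) + 2 + 2 + 7 + (10−1) + (10−5) + (10−7) + (10−7) + 10
      = 10 + 10 + 2 + 2 + 0 + 4 + 4 + 1 + 9 + 5 + 5 + 5 + 0 + 6 + 4 + 2 + 2 + 2 + 7 + 9 + 5 + 3 + 3 + 10 = 110

110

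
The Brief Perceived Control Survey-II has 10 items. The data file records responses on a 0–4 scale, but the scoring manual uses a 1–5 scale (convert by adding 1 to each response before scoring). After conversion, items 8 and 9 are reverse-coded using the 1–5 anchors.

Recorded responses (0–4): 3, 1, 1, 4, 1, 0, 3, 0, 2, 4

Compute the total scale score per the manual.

Convert to 1–5: 4, 2, 2, 5, 2, 1, 4, 1, 3, 5
Reverse-coded (on a 1–5 scale, reversed = 6 − raw):
  item 8: 6 − 1 = 5
  item 9: 6 − 3 = 3
Scored: 4, 2, 2, 5, 2, 1, 4, 5, 3, 5
Total = 33

33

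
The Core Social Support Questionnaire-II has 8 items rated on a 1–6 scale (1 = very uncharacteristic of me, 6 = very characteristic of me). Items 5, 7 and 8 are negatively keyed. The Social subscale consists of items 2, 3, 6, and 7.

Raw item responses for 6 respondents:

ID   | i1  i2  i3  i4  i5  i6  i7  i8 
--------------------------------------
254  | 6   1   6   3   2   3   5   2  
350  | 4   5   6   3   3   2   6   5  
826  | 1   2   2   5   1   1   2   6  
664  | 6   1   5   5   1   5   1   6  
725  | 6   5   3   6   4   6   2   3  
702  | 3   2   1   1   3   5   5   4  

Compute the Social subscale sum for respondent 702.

Respondent 702 raw: 3, 2, 1, 1, 3, 5, 5, 4.
Social items: 2, 3, 6, 7.
Reverse-coded (reverse-coded value = 7 − response):
  item 2: 2
  item 3: 1
  item 6: 5
  item 7: 7 − 5 = 2
Sum = 2 + 1 + 5 + 2 = 10

10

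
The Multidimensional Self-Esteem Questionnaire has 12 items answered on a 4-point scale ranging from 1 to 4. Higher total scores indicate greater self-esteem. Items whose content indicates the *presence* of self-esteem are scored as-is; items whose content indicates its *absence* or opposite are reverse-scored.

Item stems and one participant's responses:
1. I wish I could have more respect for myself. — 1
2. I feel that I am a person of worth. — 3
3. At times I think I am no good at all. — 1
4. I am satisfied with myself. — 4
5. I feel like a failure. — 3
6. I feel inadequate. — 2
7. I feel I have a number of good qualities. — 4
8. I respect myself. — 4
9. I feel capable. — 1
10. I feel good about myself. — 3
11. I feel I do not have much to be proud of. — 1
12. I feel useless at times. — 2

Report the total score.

39

Items 1, 3, 5, 6, 11, 12 describe the absence/opposite of self-esteem → reverse-score.
reverse-coded value = 5 − response.
  item 1: 5 − 1 = 4
  item 2: 3
  item 3: 5 − 1 = 4
  item 4: 4
  item 5: 5 − 3 = 2
  item 6: 5 − 2 = 3
  item 7: 4
  item 8: 4
  item 9: 1
  item 10: 3
  item 11: 5 − 1 = 4
  item 12: 5 − 2 = 3
Total = 4 + 3 + 4 + 4 + 2 + 3 + 4 + 4 + 1 + 3 + 4 + 3 = 39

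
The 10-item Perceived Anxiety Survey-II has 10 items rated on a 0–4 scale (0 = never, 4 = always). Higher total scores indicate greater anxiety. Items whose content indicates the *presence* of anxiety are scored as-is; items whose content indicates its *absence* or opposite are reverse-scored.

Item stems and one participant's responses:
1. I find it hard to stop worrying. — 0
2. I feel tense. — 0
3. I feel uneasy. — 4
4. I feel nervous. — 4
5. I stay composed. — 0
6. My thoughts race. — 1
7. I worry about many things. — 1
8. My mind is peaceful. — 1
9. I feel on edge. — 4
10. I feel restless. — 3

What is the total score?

24

Items 5, 8 describe the absence/opposite of anxiety → reverse-score.
reverse-coded value = 4 − response.
  item 1: 0
  item 2: 0
  item 3: 4
  item 4: 4
  item 5: 4 − 0 = 4
  item 6: 1
  item 7: 1
  item 8: 4 − 1 = 3
  item 9: 4
  item 10: 3
Total = 0 + 0 + 4 + 4 + 4 + 1 + 1 + 3 + 4 + 3 = 24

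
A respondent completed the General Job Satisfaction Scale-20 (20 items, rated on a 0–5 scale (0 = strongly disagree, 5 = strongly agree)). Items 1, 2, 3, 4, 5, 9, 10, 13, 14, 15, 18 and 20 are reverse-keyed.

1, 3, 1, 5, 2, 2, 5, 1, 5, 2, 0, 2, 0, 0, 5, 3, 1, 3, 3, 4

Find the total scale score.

Reverse-coded items (reversed = (0+5) − raw = 5 − raw):
  item 1: 5 − 1 = 4
  item 2: 5 − 3 = 2
  item 3: 5 − 1 = 4
  item 4: 5 − 5 = 0
  item 5: 5 − 2 = 3
  item 9: 5 − 5 = 0
  item 10: 5 − 2 = 3
  item 13: 5 − 0 = 5
  item 14: 5 − 0 = 5
  item 15: 5 − 5 = 0
  item 18: 5 − 3 = 2
  item 20: 5 − 4 = 1
Scored items: 4, 2, 4, 0, 3, 2, 5, 1, 0, 3, 0, 2, 5, 5, 0, 3, 1, 2, 3, 1
Total = 4 + 2 + 4 + 0 + 3 + 2 + 5 + 1 + 0 + 3 + 0 + 2 + 5 + 5 + 0 + 3 + 1 + 2 + 3 + 1 = 46

46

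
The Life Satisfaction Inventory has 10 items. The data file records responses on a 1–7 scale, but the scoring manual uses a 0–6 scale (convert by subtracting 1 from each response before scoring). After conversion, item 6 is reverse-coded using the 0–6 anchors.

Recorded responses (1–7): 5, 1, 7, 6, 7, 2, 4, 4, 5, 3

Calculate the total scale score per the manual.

Convert to 0–6: 4, 0, 6, 5, 6, 1, 3, 3, 4, 2
Reverse-coded (on a 0–6 scale, reversed = 6 − raw):
  item 6: 6 − 1 = 5
Scored: 4, 0, 6, 5, 6, 5, 3, 3, 4, 2
Total = 38

38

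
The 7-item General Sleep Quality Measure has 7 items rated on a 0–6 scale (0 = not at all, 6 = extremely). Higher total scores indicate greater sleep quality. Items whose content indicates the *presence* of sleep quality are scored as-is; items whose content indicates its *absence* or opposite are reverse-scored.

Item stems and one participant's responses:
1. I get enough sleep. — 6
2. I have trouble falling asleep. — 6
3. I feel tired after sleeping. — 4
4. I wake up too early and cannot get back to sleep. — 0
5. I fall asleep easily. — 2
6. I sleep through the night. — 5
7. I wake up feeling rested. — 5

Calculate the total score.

26

Items 2, 3, 4 describe the absence/opposite of sleep quality → reverse-score.
reverse-coded value = 6 − response.
  item 1: 6
  item 2: 6 − 6 = 0
  item 3: 6 − 4 = 2
  item 4: 6 − 0 = 6
  item 5: 2
  item 6: 5
  item 7: 5
Total = 6 + 0 + 2 + 6 + 2 + 5 + 5 = 26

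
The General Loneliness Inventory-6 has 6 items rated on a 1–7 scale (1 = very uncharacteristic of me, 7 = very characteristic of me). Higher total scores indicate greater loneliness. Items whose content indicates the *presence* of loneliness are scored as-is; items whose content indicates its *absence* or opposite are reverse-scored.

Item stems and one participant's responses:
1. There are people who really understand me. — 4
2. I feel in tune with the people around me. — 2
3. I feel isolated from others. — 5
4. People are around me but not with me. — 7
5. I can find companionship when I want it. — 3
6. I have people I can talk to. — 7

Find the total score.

28

Items 1, 2, 5, 6 describe the absence/opposite of loneliness → reverse-score.
reversed = (1+7) − raw = 8 − raw.
  item 1: 8 − 4 = 4
  item 2: 8 − 2 = 6
  item 3: 5
  item 4: 7
  item 5: 8 − 3 = 5
  item 6: 8 − 7 = 1
Total = 4 + 6 + 5 + 7 + 5 + 1 = 28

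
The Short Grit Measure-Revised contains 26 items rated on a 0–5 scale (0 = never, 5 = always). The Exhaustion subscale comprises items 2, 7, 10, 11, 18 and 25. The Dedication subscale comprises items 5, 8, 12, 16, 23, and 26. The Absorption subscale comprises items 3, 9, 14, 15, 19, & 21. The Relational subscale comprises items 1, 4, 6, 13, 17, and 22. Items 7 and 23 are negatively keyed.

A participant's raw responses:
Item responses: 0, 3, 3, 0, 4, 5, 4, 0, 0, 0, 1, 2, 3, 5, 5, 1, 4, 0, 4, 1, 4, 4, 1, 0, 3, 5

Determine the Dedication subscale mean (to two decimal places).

2.67

Dedication items: 5, 8, 12, 16, 23, 26.
Of these, item 23 is negatively keyed; reversed = (0+5) − raw = 5 − raw.
  item 5: 4
  item 8: 0
  item 12: 2
  item 16: 1
  item 23: 5 − 1 = 4
  item 26: 5
Sum = 4 + 0 + 2 + 1 + 4 + 5 = 16
Mean = 16 / 6 = 2.67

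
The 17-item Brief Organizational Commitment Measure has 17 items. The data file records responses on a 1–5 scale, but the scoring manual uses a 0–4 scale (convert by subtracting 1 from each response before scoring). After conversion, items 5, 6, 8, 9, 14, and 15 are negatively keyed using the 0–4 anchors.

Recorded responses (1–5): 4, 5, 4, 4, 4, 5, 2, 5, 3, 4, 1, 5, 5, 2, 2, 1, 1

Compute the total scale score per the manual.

Convert to 0–4: 3, 4, 3, 3, 3, 4, 1, 4, 2, 3, 0, 4, 4, 1, 1, 0, 0
Reverse-coded (reversed = (0+4) − raw = 4 − raw):
  item 5: 4 − 3 = 1
  item 6: 4 − 4 = 0
  item 8: 4 − 4 = 0
  item 9: 4 − 2 = 2
  item 14: 4 − 1 = 3
  item 15: 4 − 1 = 3
Scored: 3, 4, 3, 3, 1, 0, 1, 0, 2, 3, 0, 4, 4, 3, 3, 0, 0
Total = 34

34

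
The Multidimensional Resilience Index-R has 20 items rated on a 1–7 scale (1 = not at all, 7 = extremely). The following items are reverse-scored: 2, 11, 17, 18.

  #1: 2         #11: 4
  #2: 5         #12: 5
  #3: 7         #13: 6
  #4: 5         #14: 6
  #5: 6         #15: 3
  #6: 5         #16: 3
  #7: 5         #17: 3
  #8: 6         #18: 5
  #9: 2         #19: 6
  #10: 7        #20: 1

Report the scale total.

90

Reversing items 2, 11, 17, and 18 with 8 − raw:
Total = 2 + (8−5) + 7 + 5 + 6 + 5 + 5 + 6 + 2 + 7 + (8−4) + 5 + 6 + 6 + 3 + 3 + (8−3) + (8−5) + 6 + 1
      = 2 + 3 + 7 + 5 + 6 + 5 + 5 + 6 + 2 + 7 + 4 + 5 + 6 + 6 + 3 + 3 + 5 + 3 + 6 + 1 = 90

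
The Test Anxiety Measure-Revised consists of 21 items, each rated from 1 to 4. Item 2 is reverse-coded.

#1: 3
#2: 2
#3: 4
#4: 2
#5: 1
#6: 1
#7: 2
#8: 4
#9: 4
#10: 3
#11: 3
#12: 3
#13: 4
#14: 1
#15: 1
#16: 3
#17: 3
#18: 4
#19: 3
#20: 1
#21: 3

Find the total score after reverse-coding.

Reverse-coded items use 5 − raw:
  item 2: 5 − 2 = 3
Scored responses: 3, 3, 4, 2, 1, 1, 2, 4, 4, 3, 3, 3, 4, 1, 1, 3, 3, 4, 3, 1, 3
Total = 3 + 3 + 4 + 2 + 1 + 1 + 2 + 4 + 4 + 3 + 3 + 3 + 4 + 1 + 1 + 3 + 3 + 4 + 3 + 1 + 3 = 56

56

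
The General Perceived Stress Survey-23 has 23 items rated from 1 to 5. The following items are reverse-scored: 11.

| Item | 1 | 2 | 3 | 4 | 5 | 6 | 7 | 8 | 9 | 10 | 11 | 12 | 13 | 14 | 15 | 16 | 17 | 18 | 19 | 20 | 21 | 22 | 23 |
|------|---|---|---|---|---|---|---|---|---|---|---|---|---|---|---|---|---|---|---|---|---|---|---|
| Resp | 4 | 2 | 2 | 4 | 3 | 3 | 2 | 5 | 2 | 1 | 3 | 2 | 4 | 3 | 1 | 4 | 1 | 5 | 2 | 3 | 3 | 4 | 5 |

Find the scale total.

Apply reverse scoring (reverse-coded value = 6 − response):
  item 11: 6 − 3 = 3
After reverse-coding: 4, 2, 2, 4, 3, 3, 2, 5, 2, 1, 3, 2, 4, 3, 1, 4, 1, 5, 2, 3, 3, 4, 5
Total = 4 + 2 + 2 + 4 + 3 + 3 + 2 + 5 + 2 + 1 + 3 + 2 + 4 + 3 + 1 + 4 + 1 + 5 + 2 + 3 + 3 + 4 + 5 = 68

68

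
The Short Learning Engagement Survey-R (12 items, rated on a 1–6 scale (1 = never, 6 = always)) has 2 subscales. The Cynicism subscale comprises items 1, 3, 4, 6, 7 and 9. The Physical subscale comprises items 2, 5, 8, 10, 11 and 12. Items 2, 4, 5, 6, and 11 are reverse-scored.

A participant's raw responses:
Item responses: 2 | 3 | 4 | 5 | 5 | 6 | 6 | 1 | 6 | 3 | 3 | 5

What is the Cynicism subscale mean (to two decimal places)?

Cynicism items: 1, 3, 4, 6, 7, 9.
Of these, items 4 and 6 are reverse-scored; reversed = (1+6) − raw = 7 − raw.
  item 1: 2
  item 3: 4
  item 4: 7 − 5 = 2
  item 6: 7 − 6 = 1
  item 7: 6
  item 9: 6
Sum = 2 + 4 + 2 + 1 + 6 + 6 = 21
Mean = 21 / 6 = 3.50

3.50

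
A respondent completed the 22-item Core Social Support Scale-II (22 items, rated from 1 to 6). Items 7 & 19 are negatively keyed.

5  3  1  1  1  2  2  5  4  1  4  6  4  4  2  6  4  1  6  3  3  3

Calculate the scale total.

69

Raw sum = 71. Negatively keyed items: 7, 19; their raw sum = 8.
Each reversal replaces raw with 7 − raw, changing the total by 7 − 2·raw per item.
Total = 71 + 2·7 − 2·8 = 71 + 14 − 16 = 69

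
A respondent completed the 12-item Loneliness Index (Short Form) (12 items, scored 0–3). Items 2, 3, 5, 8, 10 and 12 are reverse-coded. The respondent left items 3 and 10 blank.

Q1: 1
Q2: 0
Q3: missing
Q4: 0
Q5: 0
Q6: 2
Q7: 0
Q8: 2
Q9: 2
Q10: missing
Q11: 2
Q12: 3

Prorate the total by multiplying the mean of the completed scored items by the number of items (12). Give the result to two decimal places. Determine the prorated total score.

16.80

Reverse-coded (reversed = (0+3) − raw = 3 − raw):
  item 2: 3 − 0 = 3
  item 5: 3 − 0 = 3
  item 8: 3 − 2 = 1
  item 12: 3 − 3 = 0
Completed scored items (10 of 12): 1, 3, 0, 3, 2, 0, 1, 2, 2, 0; sum = 14.
Person mean = 14 / 10 ≈ 1.4000
Prorated total = (14 / 10) × 12 = 16.80 (to 2 dp)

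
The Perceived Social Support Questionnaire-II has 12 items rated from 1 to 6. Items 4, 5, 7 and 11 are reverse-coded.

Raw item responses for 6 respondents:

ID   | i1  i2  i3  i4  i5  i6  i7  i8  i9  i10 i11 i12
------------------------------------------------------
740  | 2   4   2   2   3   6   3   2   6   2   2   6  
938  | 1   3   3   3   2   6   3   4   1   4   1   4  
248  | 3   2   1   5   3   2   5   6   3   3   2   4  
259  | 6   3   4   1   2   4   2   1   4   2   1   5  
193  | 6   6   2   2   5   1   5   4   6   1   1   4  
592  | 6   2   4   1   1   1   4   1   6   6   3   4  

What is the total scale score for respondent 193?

45

Respondent 193 raw: 6, 6, 2, 2, 5, 1, 5, 4, 6, 1, 1, 4.
Reverse-coded (reverse-coded value = 7 − response):
  item 1: 6
  item 2: 6
  item 3: 2
  item 4: 7 − 2 = 5
  item 5: 7 − 5 = 2
  item 6: 1
  item 7: 7 − 5 = 2
  item 8: 4
  item 9: 6
  item 10: 1
  item 11: 7 − 1 = 6
  item 12: 4
Sum = 6 + 6 + 2 + 5 + 2 + 1 + 2 + 4 + 6 + 1 + 6 + 4 = 45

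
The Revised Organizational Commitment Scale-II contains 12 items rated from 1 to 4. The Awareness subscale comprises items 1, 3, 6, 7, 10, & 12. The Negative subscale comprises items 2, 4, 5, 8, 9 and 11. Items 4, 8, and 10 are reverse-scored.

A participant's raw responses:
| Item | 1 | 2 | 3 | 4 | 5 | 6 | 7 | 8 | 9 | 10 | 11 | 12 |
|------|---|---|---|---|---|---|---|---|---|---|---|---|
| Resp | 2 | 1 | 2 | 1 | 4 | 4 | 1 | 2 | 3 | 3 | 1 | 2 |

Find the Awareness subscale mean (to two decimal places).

2.17

Awareness items: 1, 3, 6, 7, 10, 12.
Of these, item 10 is reverse-scored; on a 1–4 scale, reversed = 5 − raw.
  item 1: 2
  item 3: 2
  item 6: 4
  item 7: 1
  item 10: 5 − 3 = 2
  item 12: 2
Sum = 2 + 2 + 4 + 1 + 2 + 2 = 13
Mean = 13 / 6 = 2.17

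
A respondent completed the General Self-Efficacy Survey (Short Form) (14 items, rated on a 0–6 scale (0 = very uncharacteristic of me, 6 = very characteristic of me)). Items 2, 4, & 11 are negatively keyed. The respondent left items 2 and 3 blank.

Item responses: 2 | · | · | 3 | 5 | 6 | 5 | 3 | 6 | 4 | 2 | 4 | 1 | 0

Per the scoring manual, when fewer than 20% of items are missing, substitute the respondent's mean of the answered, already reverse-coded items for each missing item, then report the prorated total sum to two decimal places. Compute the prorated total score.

Reverse-coded (on a 0–6 scale, reversed = 6 − raw):
  item 4: 6 − 3 = 3
  item 11: 6 − 2 = 4
Completed scored items (12 of 14): 2, 3, 5, 6, 5, 3, 6, 4, 4, 4, 1, 0; sum = 43.
Person mean = 43 / 12 ≈ 3.5833
Prorated total = (43 / 12) × 14 = 50.17 (to 2 dp)

50.17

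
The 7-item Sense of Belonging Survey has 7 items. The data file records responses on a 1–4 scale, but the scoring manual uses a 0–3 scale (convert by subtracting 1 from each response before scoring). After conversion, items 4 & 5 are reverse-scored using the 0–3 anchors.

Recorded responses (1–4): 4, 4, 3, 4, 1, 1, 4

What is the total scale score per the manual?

14

Convert to 0–3: 3, 3, 2, 3, 0, 0, 3
Reverse-coded (reverse-coded value = 3 − response):
  item 4: 3 − 3 = 0
  item 5: 3 − 0 = 3
Scored: 3, 3, 2, 0, 3, 0, 3
Total = 14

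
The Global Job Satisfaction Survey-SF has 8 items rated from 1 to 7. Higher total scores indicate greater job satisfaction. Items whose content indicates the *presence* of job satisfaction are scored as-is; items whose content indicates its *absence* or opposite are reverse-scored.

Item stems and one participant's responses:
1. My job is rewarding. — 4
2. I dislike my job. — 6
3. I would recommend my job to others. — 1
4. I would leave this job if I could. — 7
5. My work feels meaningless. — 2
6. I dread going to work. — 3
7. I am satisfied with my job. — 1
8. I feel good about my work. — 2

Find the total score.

22

Items 2, 4, 5, 6 describe the absence/opposite of job satisfaction → reverse-score.
reversed = (1+7) − raw = 8 − raw.
  item 1: 4
  item 2: 8 − 6 = 2
  item 3: 1
  item 4: 8 − 7 = 1
  item 5: 8 − 2 = 6
  item 6: 8 − 3 = 5
  item 7: 1
  item 8: 2
Total = 4 + 2 + 1 + 1 + 6 + 5 + 1 + 2 = 22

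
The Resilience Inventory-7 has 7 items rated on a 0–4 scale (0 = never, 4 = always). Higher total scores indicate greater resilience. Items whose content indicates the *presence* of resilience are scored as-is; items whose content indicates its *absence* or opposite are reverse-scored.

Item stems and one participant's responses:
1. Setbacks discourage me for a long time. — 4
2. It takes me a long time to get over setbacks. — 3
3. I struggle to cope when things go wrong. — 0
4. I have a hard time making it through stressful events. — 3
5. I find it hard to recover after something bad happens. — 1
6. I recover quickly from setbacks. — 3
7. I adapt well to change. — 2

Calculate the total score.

Items 1, 2, 3, 4, 5 describe the absence/opposite of resilience → reverse-score.
reversed = (0+4) − raw = 4 − raw.
  item 1: 4 − 4 = 0
  item 2: 4 − 3 = 1
  item 3: 4 − 0 = 4
  item 4: 4 − 3 = 1
  item 5: 4 − 1 = 3
  item 6: 3
  item 7: 2
Total = 0 + 1 + 4 + 1 + 3 + 3 + 2 = 14

14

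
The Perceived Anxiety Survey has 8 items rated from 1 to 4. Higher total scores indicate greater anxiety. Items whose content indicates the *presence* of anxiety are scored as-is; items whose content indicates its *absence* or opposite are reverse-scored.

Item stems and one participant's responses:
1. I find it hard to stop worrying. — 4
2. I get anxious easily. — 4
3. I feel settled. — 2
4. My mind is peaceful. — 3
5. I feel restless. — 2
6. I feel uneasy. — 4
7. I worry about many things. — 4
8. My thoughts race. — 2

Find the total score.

Items 3, 4 describe the absence/opposite of anxiety → reverse-score.
reverse-coded value = 5 − response.
  item 1: 4
  item 2: 4
  item 3: 5 − 2 = 3
  item 4: 5 − 3 = 2
  item 5: 2
  item 6: 4
  item 7: 4
  item 8: 2
Total = 4 + 4 + 3 + 2 + 2 + 4 + 4 + 2 = 25

25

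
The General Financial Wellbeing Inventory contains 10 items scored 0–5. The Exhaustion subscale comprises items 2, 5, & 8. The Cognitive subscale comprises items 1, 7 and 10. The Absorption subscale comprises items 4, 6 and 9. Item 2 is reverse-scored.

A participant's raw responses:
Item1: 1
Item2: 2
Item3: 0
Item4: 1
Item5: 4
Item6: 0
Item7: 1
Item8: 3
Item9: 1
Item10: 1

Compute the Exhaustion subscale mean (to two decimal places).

Exhaustion items: 2, 5, 8.
Of these, item 2 is reverse-scored; on a 0–5 scale, reversed = 5 − raw.
  item 2: 5 − 2 = 3
  item 5: 4
  item 8: 3
Sum = 3 + 4 + 3 = 10
Mean = 10 / 3 = 3.33

3.33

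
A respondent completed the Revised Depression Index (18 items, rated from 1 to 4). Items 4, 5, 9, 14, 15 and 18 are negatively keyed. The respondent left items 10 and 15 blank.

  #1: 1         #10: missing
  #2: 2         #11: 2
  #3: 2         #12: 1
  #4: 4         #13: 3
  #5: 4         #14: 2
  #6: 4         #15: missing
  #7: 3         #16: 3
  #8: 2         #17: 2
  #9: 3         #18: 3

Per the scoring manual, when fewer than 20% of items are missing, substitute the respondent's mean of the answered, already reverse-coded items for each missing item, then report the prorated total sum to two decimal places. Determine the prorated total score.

Reverse-coded (reverse-coded value = 5 − response):
  item 4: 5 − 4 = 1
  item 5: 5 − 4 = 1
  item 9: 5 − 3 = 2
  item 14: 5 − 2 = 3
  item 18: 5 − 3 = 2
Completed scored items (16 of 18): 1, 2, 2, 1, 1, 4, 3, 2, 2, 2, 1, 3, 3, 3, 2, 2; sum = 34.
Person mean = 34 / 16 ≈ 2.1250
Prorated total = (34 / 16) × 18 = 38.25 (to 2 dp)

38.25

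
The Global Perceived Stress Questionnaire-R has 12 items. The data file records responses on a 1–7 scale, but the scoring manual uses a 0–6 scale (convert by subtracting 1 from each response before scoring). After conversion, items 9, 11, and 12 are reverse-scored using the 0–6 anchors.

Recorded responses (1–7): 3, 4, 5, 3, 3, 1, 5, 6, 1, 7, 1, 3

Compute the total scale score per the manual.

44

Convert to 0–6: 2, 3, 4, 2, 2, 0, 4, 5, 0, 6, 0, 2
Reverse-coded (reversed = (0+6) − raw = 6 − raw):
  item 9: 6 − 0 = 6
  item 11: 6 − 0 = 6
  item 12: 6 − 2 = 4
Scored: 2, 3, 4, 2, 2, 0, 4, 5, 6, 6, 6, 4
Total = 44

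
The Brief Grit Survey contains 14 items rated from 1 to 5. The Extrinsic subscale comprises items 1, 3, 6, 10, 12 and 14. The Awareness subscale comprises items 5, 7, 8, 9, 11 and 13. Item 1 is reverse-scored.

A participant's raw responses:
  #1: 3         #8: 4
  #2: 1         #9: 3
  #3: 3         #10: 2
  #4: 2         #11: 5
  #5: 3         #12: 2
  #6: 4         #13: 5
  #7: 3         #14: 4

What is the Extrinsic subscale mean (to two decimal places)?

3.00

Extrinsic items: 1, 3, 6, 10, 12, 14.
Of these, item 1 is reverse-scored; on a 1–5 scale, reversed = 6 − raw.
  item 1: 6 − 3 = 3
  item 3: 3
  item 6: 4
  item 10: 2
  item 12: 2
  item 14: 4
Sum = 3 + 3 + 4 + 2 + 2 + 4 = 18
Mean = 18 / 6 = 3.00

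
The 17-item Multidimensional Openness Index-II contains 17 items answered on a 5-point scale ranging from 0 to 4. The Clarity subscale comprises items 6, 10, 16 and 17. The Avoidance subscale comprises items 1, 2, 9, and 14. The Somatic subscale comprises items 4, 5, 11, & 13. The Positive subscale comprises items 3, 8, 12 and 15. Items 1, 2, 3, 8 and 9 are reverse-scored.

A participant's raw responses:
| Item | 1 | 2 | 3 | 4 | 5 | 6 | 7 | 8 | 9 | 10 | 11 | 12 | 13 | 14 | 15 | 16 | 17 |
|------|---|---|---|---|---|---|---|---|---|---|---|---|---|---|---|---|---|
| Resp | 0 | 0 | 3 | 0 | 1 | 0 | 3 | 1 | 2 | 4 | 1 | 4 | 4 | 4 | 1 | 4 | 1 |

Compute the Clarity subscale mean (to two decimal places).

Clarity items: 6, 10, 16, 17.
  item 6: 0
  item 10: 4
  item 16: 4
  item 17: 1
Sum = 0 + 4 + 4 + 1 = 9
Mean = 9 / 4 = 2.25

2.25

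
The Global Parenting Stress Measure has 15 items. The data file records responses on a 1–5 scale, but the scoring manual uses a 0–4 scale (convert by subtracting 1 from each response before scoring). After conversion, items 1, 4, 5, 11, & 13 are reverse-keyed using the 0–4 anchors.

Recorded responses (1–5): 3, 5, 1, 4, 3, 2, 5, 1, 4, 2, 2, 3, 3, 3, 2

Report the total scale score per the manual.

28

Convert to 0–4: 2, 4, 0, 3, 2, 1, 4, 0, 3, 1, 1, 2, 2, 2, 1
Reverse-coded (on a 0–4 scale, reversed = 4 − raw):
  item 1: 4 − 2 = 2
  item 4: 4 − 3 = 1
  item 5: 4 − 2 = 2
  item 11: 4 − 1 = 3
  item 13: 4 − 2 = 2
Scored: 2, 4, 0, 1, 2, 1, 4, 0, 3, 1, 3, 2, 2, 2, 1
Total = 28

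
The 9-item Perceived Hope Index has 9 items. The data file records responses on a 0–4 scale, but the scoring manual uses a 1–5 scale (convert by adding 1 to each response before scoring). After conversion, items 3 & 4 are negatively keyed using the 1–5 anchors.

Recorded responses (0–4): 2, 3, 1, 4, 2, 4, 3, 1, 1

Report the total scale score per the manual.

28

Convert to 1–5: 3, 4, 2, 5, 3, 5, 4, 2, 2
Reverse-coded (reverse-coded value = 6 − response):
  item 3: 6 − 2 = 4
  item 4: 6 − 5 = 1
Scored: 3, 4, 4, 1, 3, 5, 4, 2, 2
Total = 28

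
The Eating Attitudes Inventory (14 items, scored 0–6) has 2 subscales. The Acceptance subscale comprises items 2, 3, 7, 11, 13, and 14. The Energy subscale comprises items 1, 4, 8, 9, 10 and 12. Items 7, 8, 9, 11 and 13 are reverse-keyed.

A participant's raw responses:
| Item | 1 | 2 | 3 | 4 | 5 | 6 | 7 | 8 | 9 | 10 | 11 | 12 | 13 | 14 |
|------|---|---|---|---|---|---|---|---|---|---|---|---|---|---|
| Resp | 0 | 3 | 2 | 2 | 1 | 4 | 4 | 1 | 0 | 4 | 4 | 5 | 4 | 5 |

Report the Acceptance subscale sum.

Acceptance items: 2, 3, 7, 11, 13, 14.
Of these, items 7, 11, & 13 are reverse-keyed; on a 0–6 scale, reversed = 6 − raw.
  item 2: 3
  item 3: 2
  item 7: 6 − 4 = 2
  item 11: 6 − 4 = 2
  item 13: 6 − 4 = 2
  item 14: 5
Sum = 3 + 2 + 2 + 2 + 2 + 5 = 16

16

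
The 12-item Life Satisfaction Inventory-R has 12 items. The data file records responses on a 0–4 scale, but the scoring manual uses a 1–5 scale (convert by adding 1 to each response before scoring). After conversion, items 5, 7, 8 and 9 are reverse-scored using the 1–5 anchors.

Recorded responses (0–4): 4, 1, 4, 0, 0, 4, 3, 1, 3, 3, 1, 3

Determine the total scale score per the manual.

41

Convert to 1–5: 5, 2, 5, 1, 1, 5, 4, 2, 4, 4, 2, 4
Reverse-coded (on a 1–5 scale, reversed = 6 − raw):
  item 5: 6 − 1 = 5
  item 7: 6 − 4 = 2
  item 8: 6 − 2 = 4
  item 9: 6 − 4 = 2
Scored: 5, 2, 5, 1, 5, 5, 2, 4, 2, 4, 2, 4
Total = 41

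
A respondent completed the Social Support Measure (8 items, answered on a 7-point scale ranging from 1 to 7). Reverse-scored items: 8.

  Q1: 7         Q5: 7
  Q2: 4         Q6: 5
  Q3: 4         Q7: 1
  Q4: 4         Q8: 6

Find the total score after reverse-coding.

Reverse-coded items (reversed = (1+7) − raw = 8 − raw):
  item 8: 8 − 6 = 2
Scored responses: 7, 4, 4, 4, 7, 5, 1, 2
Total = 7 + 4 + 4 + 4 + 7 + 5 + 1 + 2 = 34

34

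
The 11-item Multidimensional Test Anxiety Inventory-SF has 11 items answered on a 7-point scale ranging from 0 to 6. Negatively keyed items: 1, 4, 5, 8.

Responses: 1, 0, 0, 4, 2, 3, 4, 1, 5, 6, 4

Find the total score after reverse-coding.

Reversing items 1, 4, 5 and 8 with 6 − raw:
Total = (6−1) + 0 + 0 + (6−4) + (6−2) + 3 + 4 + (6−1) + 5 + 6 + 4
      = 5 + 0 + 0 + 2 + 4 + 3 + 4 + 5 + 5 + 6 + 4 = 38

38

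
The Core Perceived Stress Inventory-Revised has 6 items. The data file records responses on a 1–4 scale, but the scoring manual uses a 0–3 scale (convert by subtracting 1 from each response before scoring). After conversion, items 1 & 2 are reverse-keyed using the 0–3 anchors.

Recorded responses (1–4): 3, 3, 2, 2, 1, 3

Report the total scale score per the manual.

Convert to 0–3: 2, 2, 1, 1, 0, 2
Reverse-coded (reverse-coded value = 3 − response):
  item 1: 3 − 2 = 1
  item 2: 3 − 2 = 1
Scored: 1, 1, 1, 1, 0, 2
Total = 6

6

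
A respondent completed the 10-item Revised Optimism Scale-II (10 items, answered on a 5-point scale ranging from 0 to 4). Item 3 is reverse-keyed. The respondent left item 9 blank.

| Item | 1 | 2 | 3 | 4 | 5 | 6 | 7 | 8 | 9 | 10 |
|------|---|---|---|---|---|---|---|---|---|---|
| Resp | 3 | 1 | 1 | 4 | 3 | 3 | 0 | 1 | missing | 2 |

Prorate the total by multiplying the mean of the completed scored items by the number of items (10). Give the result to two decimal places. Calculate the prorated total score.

22.22

Reverse-coded (reversed = (0+4) − raw = 4 − raw):
  item 3: 4 − 1 = 3
Completed scored items (9 of 10): 3, 1, 3, 4, 3, 3, 0, 1, 2; sum = 20.
Person mean = 20 / 9 ≈ 2.2222
Prorated total = (20 / 9) × 10 = 22.22 (to 2 dp)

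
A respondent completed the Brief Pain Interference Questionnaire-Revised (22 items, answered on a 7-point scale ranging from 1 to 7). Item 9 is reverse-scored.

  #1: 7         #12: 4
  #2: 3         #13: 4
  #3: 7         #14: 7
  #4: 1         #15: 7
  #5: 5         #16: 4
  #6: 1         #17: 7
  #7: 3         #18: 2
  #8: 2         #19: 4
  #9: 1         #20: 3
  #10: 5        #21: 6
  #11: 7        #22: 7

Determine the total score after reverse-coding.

103

Reverse-scored items use 8 − raw:
  item 9: 8 − 1 = 7
After reverse-coding: 7, 3, 7, 1, 5, 1, 3, 2, 7, 5, 7, 4, 4, 7, 7, 4, 7, 2, 4, 3, 6, 7
Total = 7 + 3 + 7 + 1 + 5 + 1 + 3 + 2 + 7 + 5 + 7 + 4 + 4 + 7 + 7 + 4 + 7 + 2 + 4 + 3 + 6 + 7 = 103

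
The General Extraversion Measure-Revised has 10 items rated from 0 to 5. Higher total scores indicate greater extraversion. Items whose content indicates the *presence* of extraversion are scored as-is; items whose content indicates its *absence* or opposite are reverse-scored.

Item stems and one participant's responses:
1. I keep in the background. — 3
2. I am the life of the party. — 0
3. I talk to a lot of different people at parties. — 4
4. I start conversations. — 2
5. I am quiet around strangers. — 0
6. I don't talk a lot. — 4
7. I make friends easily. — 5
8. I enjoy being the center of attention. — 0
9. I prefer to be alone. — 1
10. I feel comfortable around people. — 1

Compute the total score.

Items 1, 5, 6, 9 describe the absence/opposite of extraversion → reverse-score.
reverse-coded value = 5 − response.
  item 1: 5 − 3 = 2
  item 2: 0
  item 3: 4
  item 4: 2
  item 5: 5 − 0 = 5
  item 6: 5 − 4 = 1
  item 7: 5
  item 8: 0
  item 9: 5 − 1 = 4
  item 10: 1
Total = 2 + 0 + 4 + 2 + 5 + 1 + 5 + 0 + 4 + 1 = 24

24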